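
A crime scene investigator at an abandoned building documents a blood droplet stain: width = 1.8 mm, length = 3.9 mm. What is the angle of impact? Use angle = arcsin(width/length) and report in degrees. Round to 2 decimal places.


Blood spatter impact angle calculation:
width / length = 1.8 / 3.9 = 0.461538
angle = arcsin(0.461538)
angle = 27.49 degrees

27.49


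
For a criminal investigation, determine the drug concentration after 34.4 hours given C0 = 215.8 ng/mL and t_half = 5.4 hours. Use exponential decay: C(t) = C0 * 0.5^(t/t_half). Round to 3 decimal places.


Drug concentration decay:
Number of half-lives = t / t_half = 34.4 / 5.4 = 6.37037
Decay factor = 0.5^6.37037 = 0.01208725
C(t) = 215.8 * 0.01208725 = 2.608 ng/mL

2.608


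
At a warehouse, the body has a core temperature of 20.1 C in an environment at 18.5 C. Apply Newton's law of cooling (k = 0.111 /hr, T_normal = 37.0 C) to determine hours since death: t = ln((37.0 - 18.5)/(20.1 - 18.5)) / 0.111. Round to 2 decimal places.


Using Newton's law of cooling:
t = ln((T_normal - T_ambient) / (T_body - T_ambient)) / k
T_normal - T_ambient = 18.5
T_body - T_ambient = 1.6
Ratio = 11.5625
ln(ratio) = 2.447767
t = 2.447767 / 0.111 = 22.05 hours

22.05


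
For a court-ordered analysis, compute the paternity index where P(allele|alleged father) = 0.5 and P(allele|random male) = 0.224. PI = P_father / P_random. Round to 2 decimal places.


Paternity Index calculation:
PI = P(allele|father) / P(allele|random)
PI = 0.5 / 0.224
PI = 2.23

2.23


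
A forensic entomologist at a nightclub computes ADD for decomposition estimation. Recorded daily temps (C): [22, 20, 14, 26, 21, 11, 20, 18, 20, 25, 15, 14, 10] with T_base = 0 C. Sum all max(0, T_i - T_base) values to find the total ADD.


Computing ADD day by day:
Day 1: max(0, 22 - 0) = 22
Day 2: max(0, 20 - 0) = 20
Day 3: max(0, 14 - 0) = 14
Day 4: max(0, 26 - 0) = 26
Day 5: max(0, 21 - 0) = 21
Day 6: max(0, 11 - 0) = 11
Day 7: max(0, 20 - 0) = 20
Day 8: max(0, 18 - 0) = 18
Day 9: max(0, 20 - 0) = 20
Day 10: max(0, 25 - 0) = 25
Day 11: max(0, 15 - 0) = 15
Day 12: max(0, 14 - 0) = 14
Day 13: max(0, 10 - 0) = 10
Total ADD = 236

236


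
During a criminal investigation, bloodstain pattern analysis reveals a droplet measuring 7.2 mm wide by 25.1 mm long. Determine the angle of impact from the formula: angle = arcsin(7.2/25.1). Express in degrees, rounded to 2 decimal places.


Blood spatter impact angle calculation:
width / length = 7.2 / 25.1 = 0.286853
angle = arcsin(0.286853)
angle = 16.67 degrees

16.67


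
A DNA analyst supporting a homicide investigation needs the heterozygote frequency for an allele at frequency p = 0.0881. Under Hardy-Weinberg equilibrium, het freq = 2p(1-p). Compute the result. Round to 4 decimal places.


Hardy-Weinberg heterozygote frequency:
q = 1 - p = 1 - 0.0881 = 0.9119
2pq = 2 * 0.0881 * 0.9119 = 0.1607

0.1607


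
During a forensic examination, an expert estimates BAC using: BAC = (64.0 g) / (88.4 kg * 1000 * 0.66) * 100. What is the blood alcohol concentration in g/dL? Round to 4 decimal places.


Applying the Widmark formula:
BAC = (dose_g / (body_wt * 1000 * r)) * 100
Denominator = 88.4 * 1000 * 0.66 = 58344
BAC = (64.0 / 58344) * 100
BAC = 0.1097 g/dL

0.1097


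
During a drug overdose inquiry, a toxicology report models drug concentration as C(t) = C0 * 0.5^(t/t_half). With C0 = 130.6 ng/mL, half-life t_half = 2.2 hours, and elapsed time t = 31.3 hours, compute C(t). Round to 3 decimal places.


Drug concentration decay:
Number of half-lives = t / t_half = 31.3 / 2.2 = 14.227273
Decay factor = 0.5^14.227273 = 0.00005214
C(t) = 130.6 * 0.00005214 = 0.007 ng/mL

0.007


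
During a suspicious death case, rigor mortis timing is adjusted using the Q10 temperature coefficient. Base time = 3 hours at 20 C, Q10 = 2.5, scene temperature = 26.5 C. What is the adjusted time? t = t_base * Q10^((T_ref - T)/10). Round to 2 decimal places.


Rigor mortis time adjustment:
Exponent = (T_ref - T_actual) / 10 = (20 - 26.5) / 10 = -0.65
Q10 factor = 2.5^-0.65 = 0.55124
t_adjusted = 3 * 0.55124 = 1.65 hours

1.65


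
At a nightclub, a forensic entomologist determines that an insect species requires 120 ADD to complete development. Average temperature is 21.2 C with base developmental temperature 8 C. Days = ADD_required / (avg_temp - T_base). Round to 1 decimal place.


Insect development time:
Effective temperature = avg_temp - T_base = 21.2 - 8 = 13.2 C
Days = ADD / effective_temp = 120 / 13.2 = 9.1 days

9.1


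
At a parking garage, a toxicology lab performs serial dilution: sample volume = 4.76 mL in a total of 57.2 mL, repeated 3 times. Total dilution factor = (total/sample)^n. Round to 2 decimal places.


Dilution factor calculation:
Single dilution = V_total / V_sample = 57.2 / 4.76 ≈ 12.016807
Number of dilutions = 3
Total DF = (57.2 / 4.76)^3 (full precision, rounded at the end) = 1735.27

1735.27


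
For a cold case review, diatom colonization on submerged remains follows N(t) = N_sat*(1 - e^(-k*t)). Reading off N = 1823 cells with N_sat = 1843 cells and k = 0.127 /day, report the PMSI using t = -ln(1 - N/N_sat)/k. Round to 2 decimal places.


PMSI from diatom colonization curve:
N / N_sat = 1823 / 1843 = 0.989148
1 - N/N_sat = 0.010852
ln(1 - N/N_sat) = -4.523406
t = -ln(1 - N/N_sat) / k = -(-4.523406) / 0.127 = 35.62 days

35.62


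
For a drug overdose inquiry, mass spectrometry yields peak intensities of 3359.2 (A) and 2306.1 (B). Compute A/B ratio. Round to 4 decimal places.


Spectral peak ratio:
Peak A = 3359.2 counts
Peak B = 2306.1 counts
Ratio = 3359.2 / 2306.1 = 1.4567

1.4567


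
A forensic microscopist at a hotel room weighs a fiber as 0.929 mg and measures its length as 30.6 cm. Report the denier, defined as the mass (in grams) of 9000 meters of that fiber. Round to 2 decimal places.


Denier calculation:
Mass in grams = 0.929 mg / 1000 = 0.000929 g
Length in meters = 30.6 cm / 100 = 0.306 m
Linear density = mass / length = 0.000929 / 0.306 = 0.00303595 g/m
Denier = (g/m) * 9000 = 0.00303595 * 9000 = 27.32

27.32


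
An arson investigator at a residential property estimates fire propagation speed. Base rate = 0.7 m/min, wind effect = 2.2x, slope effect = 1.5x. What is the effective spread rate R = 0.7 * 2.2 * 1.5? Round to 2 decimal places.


Fire spread rate calculation:
R = R0 * wind_factor * slope_factor
= 0.7 * 2.2 * 1.5
= 1.54 * 1.5
= 2.31 m/min

2.31


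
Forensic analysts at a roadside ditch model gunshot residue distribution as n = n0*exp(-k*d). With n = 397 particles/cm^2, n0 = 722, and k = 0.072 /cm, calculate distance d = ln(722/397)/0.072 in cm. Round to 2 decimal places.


GSR distance calculation:
n0/n = 722 / 397 = 1.81864
ln(n0/n) = 0.598089
d = 0.598089 / 0.072 = 8.31 cm

8.31


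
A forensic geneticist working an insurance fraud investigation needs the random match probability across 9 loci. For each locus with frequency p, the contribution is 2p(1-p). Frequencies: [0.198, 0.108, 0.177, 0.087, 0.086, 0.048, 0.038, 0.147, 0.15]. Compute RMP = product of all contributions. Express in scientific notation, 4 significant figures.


Computing RMP for 9 loci:
Locus 1: 2 * 0.198 * 0.802 = 0.317592
Locus 2: 2 * 0.108 * 0.892 = 0.192672
Locus 3: 2 * 0.177 * 0.823 = 0.291342
Locus 4: 2 * 0.087 * 0.913 = 0.158862
Locus 5: 2 * 0.086 * 0.914 = 0.157208
Locus 6: 2 * 0.048 * 0.952 = 0.091392
Locus 7: 2 * 0.038 * 0.962 = 0.073112
Locus 8: 2 * 0.147 * 0.853 = 0.250782
Locus 9: 2 * 0.15 * 0.85 = 0.255
RMP = 1.902e-07

1.902e-07


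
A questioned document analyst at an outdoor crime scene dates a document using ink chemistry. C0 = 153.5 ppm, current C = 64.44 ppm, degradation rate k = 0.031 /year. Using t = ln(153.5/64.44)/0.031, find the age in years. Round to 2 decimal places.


Document age estimation:
C0/C = 153.5 / 64.44 = 2.382061
ln(C0/C) = 0.867966
t = 0.867966 / 0.031 = 28.00 years

28.00


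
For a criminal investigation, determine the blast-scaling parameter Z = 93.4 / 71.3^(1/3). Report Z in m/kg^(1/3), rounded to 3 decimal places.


Scaled distance calculation:
W^(1/3) = 71.3^(1/3) = 4.146642
Z = R / W^(1/3) = 93.4 / 4.146642
Z = 22.524 m/kg^(1/3)

22.524


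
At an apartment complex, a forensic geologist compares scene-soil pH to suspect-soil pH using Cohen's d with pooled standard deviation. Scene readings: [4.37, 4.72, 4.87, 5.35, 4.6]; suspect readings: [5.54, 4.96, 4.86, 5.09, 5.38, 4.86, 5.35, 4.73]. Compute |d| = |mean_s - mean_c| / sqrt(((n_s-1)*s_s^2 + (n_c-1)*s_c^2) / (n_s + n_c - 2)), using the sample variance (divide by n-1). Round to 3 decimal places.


Pooled-variance Cohen's d for soil pH comparison:
Scene mean = 23.91 / 5 = 4.782
Suspect mean = 40.77 / 8 = 5.09625
Scene sample variance s_s^2 = 0.13427
Suspect sample variance s_c^2 = 0.086598
Pooled variance = ((n_s-1)*s_s^2 + (n_c-1)*s_c^2) / (n_s + n_c - 2) = 0.103933
Pooled SD = sqrt(0.103933) = 0.322386
Mean difference = -0.31425
|d| = |-0.31425| / 0.322386 = 0.975

0.975


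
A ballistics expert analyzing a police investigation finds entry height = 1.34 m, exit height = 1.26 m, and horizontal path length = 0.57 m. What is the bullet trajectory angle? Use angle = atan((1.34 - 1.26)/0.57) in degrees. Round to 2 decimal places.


Bullet trajectory angle:
Height difference = 1.34 - 1.26 = 0.08 m
angle = atan(0.08 / 0.57)
angle = atan(0.140351)
angle = 7.99 degrees

7.99


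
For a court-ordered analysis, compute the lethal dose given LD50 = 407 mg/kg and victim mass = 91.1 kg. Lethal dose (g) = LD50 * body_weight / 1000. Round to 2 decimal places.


Lethal dose calculation:
Lethal dose = LD50 * body_weight / 1000
= 407 * 91.1 / 1000
= 37077.7 / 1000
= 37.08 g

37.08


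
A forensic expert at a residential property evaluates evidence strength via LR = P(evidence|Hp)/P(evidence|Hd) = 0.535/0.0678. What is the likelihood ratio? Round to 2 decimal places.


Likelihood ratio calculation:
LR = P(E|Hp) / P(E|Hd)
LR = 0.535 / 0.0678
LR = 7.89

7.89


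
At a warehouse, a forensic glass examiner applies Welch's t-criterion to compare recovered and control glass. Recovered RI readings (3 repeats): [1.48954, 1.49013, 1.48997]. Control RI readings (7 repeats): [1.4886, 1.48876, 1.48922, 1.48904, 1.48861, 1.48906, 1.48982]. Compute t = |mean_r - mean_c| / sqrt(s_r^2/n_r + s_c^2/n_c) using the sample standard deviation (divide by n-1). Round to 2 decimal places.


Welch's t-criterion for glass RI comparison:
Recovered mean = sum / n_r = 4.46964 / 3 = 1.48988
Control mean = sum / n_c = 10.42311 / 7 = 1.4890157
Recovered sample variance s_r^2 = 9.31e-08
Control sample variance s_c^2 = 1.82329e-07
Welch SE (unpooled) = sqrt(s_r^2/n_r + s_c^2/n_c) = sqrt(3.10333e-08 + 2.60469e-08) = sqrt(5.70802e-08) = 0.000238915
|mean_r - mean_c| = 0.000864286
t = 0.000864286 / 0.000238915 = 3.62

3.62


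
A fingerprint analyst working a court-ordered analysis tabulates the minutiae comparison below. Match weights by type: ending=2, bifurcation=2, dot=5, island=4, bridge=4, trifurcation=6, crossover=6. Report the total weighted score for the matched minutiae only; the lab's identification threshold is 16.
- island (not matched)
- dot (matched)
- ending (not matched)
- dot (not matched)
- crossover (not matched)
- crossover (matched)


Weighted minutiae match score:
  island: not matched, +0
  dot: matched, +5 (running total 5)
  ending: not matched, +0
  dot: not matched, +0
  crossover: not matched, +0
  crossover: matched, +6 (running total 11)
Total score = 11
Threshold = 16; verdict = inconclusive

11


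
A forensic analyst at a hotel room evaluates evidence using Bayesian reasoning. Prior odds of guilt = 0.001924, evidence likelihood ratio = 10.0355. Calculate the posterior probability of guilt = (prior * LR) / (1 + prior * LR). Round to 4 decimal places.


Bayesian evidence evaluation:
Posterior odds = prior_odds * LR = 0.001924 * 10.0355 = 0.0193083
Posterior probability = posterior_odds / (1 + posterior_odds)
= 0.0193083 / (1 + 0.0193083)
= 0.0193083 / 1.0193083
= 0.0189

0.0189


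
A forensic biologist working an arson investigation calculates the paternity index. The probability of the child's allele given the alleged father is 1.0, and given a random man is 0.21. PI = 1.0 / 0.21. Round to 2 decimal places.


Paternity Index calculation:
PI = P(allele|father) / P(allele|random)
PI = 1.0 / 0.21
PI = 4.76

4.76


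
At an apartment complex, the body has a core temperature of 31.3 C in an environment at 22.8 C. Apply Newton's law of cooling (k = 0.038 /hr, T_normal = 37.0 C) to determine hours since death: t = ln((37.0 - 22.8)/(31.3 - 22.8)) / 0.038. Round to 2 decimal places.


Using Newton's law of cooling:
t = ln((T_normal - T_ambient) / (T_body - T_ambient)) / k
T_normal - T_ambient = 14.2
T_body - T_ambient = 8.5
Ratio = 1.670588
ln(ratio) = 0.513176
t = 0.513176 / 0.038 = 13.50 hours

13.50


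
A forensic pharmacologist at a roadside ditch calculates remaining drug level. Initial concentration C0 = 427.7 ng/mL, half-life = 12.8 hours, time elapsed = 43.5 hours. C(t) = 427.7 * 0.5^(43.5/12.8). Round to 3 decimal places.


Drug concentration decay:
Number of half-lives = t / t_half = 43.5 / 12.8 = 3.398438
Decay factor = 0.5^3.398438 = 0.09483491
C(t) = 427.7 * 0.09483491 = 40.561 ng/mL

40.561


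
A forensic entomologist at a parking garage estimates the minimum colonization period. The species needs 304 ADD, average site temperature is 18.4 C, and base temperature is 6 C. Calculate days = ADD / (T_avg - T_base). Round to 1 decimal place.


Insect development time:
Effective temperature = avg_temp - T_base = 18.4 - 6 = 12.4 C
Days = ADD / effective_temp = 304 / 12.4 = 24.5 days

24.5


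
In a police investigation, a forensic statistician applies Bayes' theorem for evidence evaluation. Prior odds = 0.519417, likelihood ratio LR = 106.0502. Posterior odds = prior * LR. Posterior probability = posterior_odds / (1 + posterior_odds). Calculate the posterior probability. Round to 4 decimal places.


Bayesian evidence evaluation:
Posterior odds = prior_odds * LR = 0.519417 * 106.0502 = 55.08428
Posterior probability = posterior_odds / (1 + posterior_odds)
= 55.08428 / (1 + 55.08428)
= 55.08428 / 56.08428
= 0.9822

0.9822


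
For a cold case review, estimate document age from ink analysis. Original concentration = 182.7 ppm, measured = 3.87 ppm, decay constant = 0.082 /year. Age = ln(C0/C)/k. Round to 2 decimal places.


Document age estimation:
C0/C = 182.7 / 3.87 = 47.209302
ln(C0/C) = 3.854591
t = 3.854591 / 0.082 = 47.01 years

47.01


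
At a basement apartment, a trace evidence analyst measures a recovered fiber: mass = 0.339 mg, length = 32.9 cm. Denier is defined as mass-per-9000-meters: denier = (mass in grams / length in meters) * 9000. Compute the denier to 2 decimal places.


Denier calculation:
Mass in grams = 0.339 mg / 1000 = 0.000339 g
Length in meters = 32.9 cm / 100 = 0.329 m
Linear density = mass / length = 0.000339 / 0.329 = 0.0010304 g/m
Denier = (g/m) * 9000 = 0.0010304 * 9000 = 9.27

9.27


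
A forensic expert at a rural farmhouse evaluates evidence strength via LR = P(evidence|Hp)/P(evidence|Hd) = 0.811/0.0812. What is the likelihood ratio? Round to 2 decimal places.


Likelihood ratio calculation:
LR = P(E|Hp) / P(E|Hd)
LR = 0.811 / 0.0812
LR = 9.99

9.99


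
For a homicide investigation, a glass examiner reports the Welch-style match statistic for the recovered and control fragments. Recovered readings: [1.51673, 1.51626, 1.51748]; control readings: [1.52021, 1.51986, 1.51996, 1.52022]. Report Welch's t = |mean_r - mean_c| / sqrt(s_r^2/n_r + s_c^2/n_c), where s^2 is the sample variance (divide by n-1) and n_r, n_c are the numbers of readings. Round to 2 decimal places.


Welch's t-criterion for glass RI comparison:
Recovered mean = sum / n_r = 4.55047 / 3 = 1.5168233
Control mean = sum / n_c = 6.08025 / 4 = 1.5200625
Recovered sample variance s_r^2 = 3.78633e-07
Control sample variance s_c^2 = 3.26917e-08
Welch SE (unpooled) = sqrt(s_r^2/n_r + s_c^2/n_c) = sqrt(1.26211e-07 + 8.17292e-09) = sqrt(1.34384e-07) = 0.000366584
|mean_r - mean_c| = 0.00323917
t = 0.00323917 / 0.000366584 = 8.84

8.84


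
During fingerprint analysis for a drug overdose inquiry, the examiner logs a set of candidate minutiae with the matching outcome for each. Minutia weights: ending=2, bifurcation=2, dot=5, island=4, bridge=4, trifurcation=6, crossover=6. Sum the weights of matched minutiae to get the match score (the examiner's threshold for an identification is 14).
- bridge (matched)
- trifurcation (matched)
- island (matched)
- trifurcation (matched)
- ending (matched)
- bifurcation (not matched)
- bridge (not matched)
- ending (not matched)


Weighted minutiae match score:
  bridge: matched, +4 (running total 4)
  trifurcation: matched, +6 (running total 10)
  island: matched, +4 (running total 14)
  trifurcation: matched, +6 (running total 20)
  ending: matched, +2 (running total 22)
  bifurcation: not matched, +0
  bridge: not matched, +0
  ending: not matched, +0
Total score = 22
Threshold = 14; verdict = identification

22


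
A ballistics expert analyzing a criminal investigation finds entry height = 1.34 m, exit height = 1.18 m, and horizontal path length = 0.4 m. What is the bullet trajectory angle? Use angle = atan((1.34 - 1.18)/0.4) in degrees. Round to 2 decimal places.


Bullet trajectory angle:
Height difference = 1.34 - 1.18 = 0.16 m
angle = atan(0.16 / 0.4)
angle = atan(0.4)
angle = 21.80 degrees

21.80


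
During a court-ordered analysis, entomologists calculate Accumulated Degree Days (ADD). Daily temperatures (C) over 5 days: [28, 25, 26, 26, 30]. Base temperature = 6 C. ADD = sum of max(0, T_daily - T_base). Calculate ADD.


Computing ADD day by day:
Day 1: max(0, 28 - 6) = 22
Day 2: max(0, 25 - 6) = 19
Day 3: max(0, 26 - 6) = 20
Day 4: max(0, 26 - 6) = 20
Day 5: max(0, 30 - 6) = 24
Total ADD = 105

105


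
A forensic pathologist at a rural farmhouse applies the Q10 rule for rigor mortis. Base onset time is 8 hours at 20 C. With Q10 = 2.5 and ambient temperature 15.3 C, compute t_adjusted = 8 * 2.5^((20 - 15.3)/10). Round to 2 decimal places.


Rigor mortis time adjustment:
Exponent = (T_ref - T_actual) / 10 = (20 - 15.3) / 10 = 0.47
Q10 factor = 2.5^0.47 = 1.53827
t_adjusted = 8 * 1.53827 = 12.31 hours

12.31


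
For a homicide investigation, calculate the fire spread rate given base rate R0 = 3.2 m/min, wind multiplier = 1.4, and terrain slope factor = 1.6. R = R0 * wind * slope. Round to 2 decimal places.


Fire spread rate calculation:
R = R0 * wind_factor * slope_factor
= 3.2 * 1.4 * 1.6
= 4.48 * 1.6
= 7.17 m/min

7.17


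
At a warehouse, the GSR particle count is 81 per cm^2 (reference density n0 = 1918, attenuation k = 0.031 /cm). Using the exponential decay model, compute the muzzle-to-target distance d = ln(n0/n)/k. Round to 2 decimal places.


GSR distance calculation:
n0/n = 1918 / 81 = 23.679012
ln(n0/n) = 3.164589
d = 3.164589 / 0.031 = 102.08 cm

102.08


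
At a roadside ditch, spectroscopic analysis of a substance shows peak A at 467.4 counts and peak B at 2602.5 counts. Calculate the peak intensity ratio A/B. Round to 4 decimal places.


Spectral peak ratio:
Peak A = 467.4 counts
Peak B = 2602.5 counts
Ratio = 467.4 / 2602.5 = 0.1796

0.1796


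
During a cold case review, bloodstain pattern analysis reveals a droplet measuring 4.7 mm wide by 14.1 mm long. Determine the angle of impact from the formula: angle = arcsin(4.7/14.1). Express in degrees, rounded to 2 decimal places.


Blood spatter impact angle calculation:
width / length = 4.7 / 14.1 = 0.333333
angle = arcsin(0.333333)
angle = 19.47 degrees

19.47


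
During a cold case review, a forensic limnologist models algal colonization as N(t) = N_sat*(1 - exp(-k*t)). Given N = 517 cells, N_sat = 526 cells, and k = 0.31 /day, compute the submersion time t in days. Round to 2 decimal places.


PMSI from diatom colonization curve:
N / N_sat = 517 / 526 = 0.98289
1 - N/N_sat = 0.01711
ln(1 - N/N_sat) = -4.068092
t = -ln(1 - N/N_sat) / k = -(-4.068092) / 0.31 = 13.12 days

13.12


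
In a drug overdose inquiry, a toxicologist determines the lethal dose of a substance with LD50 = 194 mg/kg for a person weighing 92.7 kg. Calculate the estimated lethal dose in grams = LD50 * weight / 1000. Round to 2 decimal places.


Lethal dose calculation:
Lethal dose = LD50 * body_weight / 1000
= 194 * 92.7 / 1000
= 17983.8 / 1000
= 17.98 g

17.98


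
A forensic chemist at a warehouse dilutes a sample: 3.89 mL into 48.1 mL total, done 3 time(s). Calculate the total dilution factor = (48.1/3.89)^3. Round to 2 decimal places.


Dilution factor calculation:
Single dilution = V_total / V_sample = 48.1 / 3.89 ≈ 12.365039
Number of dilutions = 3
Total DF = (48.1 / 3.89)^3 (full precision, rounded at the end) = 1890.54

1890.54


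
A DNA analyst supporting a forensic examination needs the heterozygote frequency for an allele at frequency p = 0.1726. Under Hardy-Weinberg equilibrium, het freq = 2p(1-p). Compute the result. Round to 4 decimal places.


Hardy-Weinberg heterozygote frequency:
q = 1 - p = 1 - 0.1726 = 0.8274
2pq = 2 * 0.1726 * 0.8274 = 0.2856

0.2856


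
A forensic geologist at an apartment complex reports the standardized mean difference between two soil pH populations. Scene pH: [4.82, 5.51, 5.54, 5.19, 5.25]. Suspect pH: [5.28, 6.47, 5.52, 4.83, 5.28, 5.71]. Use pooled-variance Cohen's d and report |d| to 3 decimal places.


Pooled-variance Cohen's d for soil pH comparison:
Scene mean = 26.31 / 5 = 5.262
Suspect mean = 33.09 / 6 = 5.515
Scene sample variance s_s^2 = 0.08487
Suspect sample variance s_c^2 = 0.30595
Pooled variance = ((n_s-1)*s_s^2 + (n_c-1)*s_c^2) / (n_s + n_c - 2) = 0.207692
Pooled SD = sqrt(0.207692) = 0.455732
Mean difference = -0.253
|d| = |-0.253| / 0.455732 = 0.555

0.555


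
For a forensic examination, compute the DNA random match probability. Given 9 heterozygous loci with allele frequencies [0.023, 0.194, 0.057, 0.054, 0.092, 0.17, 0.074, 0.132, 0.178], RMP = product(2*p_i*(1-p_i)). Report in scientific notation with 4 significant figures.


Computing RMP for 9 loci:
Locus 1: 2 * 0.023 * 0.977 = 0.044942
Locus 2: 2 * 0.194 * 0.806 = 0.312728
Locus 3: 2 * 0.057 * 0.943 = 0.107502
Locus 4: 2 * 0.054 * 0.946 = 0.102168
Locus 5: 2 * 0.092 * 0.908 = 0.167072
Locus 6: 2 * 0.17 * 0.83 = 0.2822
Locus 7: 2 * 0.074 * 0.926 = 0.137048
Locus 8: 2 * 0.132 * 0.868 = 0.229152
Locus 9: 2 * 0.178 * 0.822 = 0.292632
RMP = 6.689e-08

6.689e-08


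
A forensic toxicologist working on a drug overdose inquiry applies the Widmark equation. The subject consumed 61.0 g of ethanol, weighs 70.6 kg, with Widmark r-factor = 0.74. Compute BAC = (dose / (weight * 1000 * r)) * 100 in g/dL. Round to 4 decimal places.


Applying the Widmark formula:
BAC = (dose_g / (body_wt * 1000 * r)) * 100
Denominator = 70.6 * 1000 * 0.74 = 52244
BAC = (61.0 / 52244) * 100
BAC = 0.1168 g/dL

0.1168


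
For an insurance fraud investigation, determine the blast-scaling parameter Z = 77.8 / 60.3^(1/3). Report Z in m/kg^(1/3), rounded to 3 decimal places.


Scaled distance calculation:
W^(1/3) = 60.3^(1/3) = 3.921382
Z = R / W^(1/3) = 77.8 / 3.921382
Z = 19.840 m/kg^(1/3)

19.840


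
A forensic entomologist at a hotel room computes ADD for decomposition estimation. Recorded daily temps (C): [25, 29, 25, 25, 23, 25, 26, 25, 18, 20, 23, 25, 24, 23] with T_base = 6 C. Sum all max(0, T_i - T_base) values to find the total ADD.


Computing ADD day by day:
Day 1: max(0, 25 - 6) = 19
Day 2: max(0, 29 - 6) = 23
Day 3: max(0, 25 - 6) = 19
Day 4: max(0, 25 - 6) = 19
Day 5: max(0, 23 - 6) = 17
Day 6: max(0, 25 - 6) = 19
Day 7: max(0, 26 - 6) = 20
Day 8: max(0, 25 - 6) = 19
Day 9: max(0, 18 - 6) = 12
Day 10: max(0, 20 - 6) = 14
Day 11: max(0, 23 - 6) = 17
Day 12: max(0, 25 - 6) = 19
Day 13: max(0, 24 - 6) = 18
Day 14: max(0, 23 - 6) = 17
Total ADD = 252

252


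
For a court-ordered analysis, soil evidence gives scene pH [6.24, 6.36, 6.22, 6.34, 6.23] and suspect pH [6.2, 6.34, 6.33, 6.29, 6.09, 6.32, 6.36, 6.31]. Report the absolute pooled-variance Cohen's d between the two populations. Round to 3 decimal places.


Pooled-variance Cohen's d for soil pH comparison:
Scene mean = 31.39 / 5 = 6.278
Suspect mean = 50.24 / 8 = 6.28
Scene sample variance s_s^2 = 0.00442
Suspect sample variance s_c^2 = 0.008229
Pooled variance = ((n_s-1)*s_s^2 + (n_c-1)*s_c^2) / (n_s + n_c - 2) = 0.006844
Pooled SD = sqrt(0.006844) = 0.082728
Mean difference = -0.002
|d| = |-0.002| / 0.082728 = 0.024

0.024


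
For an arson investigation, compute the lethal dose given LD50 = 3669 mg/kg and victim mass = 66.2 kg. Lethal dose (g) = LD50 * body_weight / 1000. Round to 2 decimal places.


Lethal dose calculation:
Lethal dose = LD50 * body_weight / 1000
= 3669 * 66.2 / 1000
= 242887.8 / 1000
= 242.89 g

242.89


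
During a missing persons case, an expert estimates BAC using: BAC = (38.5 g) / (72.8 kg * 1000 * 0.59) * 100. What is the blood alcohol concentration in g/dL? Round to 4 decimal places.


Applying the Widmark formula:
BAC = (dose_g / (body_wt * 1000 * r)) * 100
Denominator = 72.8 * 1000 * 0.59 = 42952
BAC = (38.5 / 42952) * 100
BAC = 0.0896 g/dL

0.0896


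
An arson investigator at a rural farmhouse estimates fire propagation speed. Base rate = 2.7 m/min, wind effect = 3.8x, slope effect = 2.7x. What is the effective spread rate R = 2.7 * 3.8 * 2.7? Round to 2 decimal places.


Fire spread rate calculation:
R = R0 * wind_factor * slope_factor
= 2.7 * 3.8 * 2.7
= 10.26 * 2.7
= 27.70 m/min

27.70


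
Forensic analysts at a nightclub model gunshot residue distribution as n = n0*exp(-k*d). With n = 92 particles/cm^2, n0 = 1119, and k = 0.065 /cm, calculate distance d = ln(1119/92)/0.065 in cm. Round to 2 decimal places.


GSR distance calculation:
n0/n = 1119 / 92 = 12.163043
ln(n0/n) = 2.498402
d = 2.498402 / 0.065 = 38.44 cm

38.44


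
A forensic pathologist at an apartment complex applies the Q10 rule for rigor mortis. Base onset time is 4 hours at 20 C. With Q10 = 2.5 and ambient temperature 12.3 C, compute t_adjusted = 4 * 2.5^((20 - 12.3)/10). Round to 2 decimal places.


Rigor mortis time adjustment:
Exponent = (T_ref - T_actual) / 10 = (20 - 12.3) / 10 = 0.77
Q10 factor = 2.5^0.77 = 2.02495
t_adjusted = 4 * 2.02495 = 8.10 hours

8.10


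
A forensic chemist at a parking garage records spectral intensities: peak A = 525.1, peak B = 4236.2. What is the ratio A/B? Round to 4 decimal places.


Spectral peak ratio:
Peak A = 525.1 counts
Peak B = 4236.2 counts
Ratio = 525.1 / 4236.2 = 0.1240

0.1240


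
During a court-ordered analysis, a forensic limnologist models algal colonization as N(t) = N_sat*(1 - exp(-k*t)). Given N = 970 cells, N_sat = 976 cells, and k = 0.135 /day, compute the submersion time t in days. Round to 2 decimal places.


PMSI from diatom colonization curve:
N / N_sat = 970 / 976 = 0.993852
1 - N/N_sat = 0.006148
ln(1 - N/N_sat) = -5.091628
t = -ln(1 - N/N_sat) / k = -(-5.091628) / 0.135 = 37.72 days

37.72


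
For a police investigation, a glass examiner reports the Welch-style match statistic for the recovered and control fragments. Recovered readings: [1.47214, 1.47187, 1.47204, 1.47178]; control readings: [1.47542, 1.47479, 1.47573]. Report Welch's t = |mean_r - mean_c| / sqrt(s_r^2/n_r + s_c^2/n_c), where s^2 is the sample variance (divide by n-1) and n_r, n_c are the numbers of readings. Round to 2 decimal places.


Welch's t-criterion for glass RI comparison:
Recovered mean = sum / n_r = 5.88783 / 4 = 1.4719575
Control mean = sum / n_c = 4.42594 / 3 = 1.4753133
Recovered sample variance s_r^2 = 2.6425e-08
Control sample variance s_c^2 = 2.29433e-07
Welch SE (unpooled) = sqrt(s_r^2/n_r + s_c^2/n_c) = sqrt(6.60625e-09 + 7.64778e-08) = sqrt(8.30841e-08) = 0.000288243
|mean_r - mean_c| = 0.00335583
t = 0.00335583 / 0.000288243 = 11.64

11.64


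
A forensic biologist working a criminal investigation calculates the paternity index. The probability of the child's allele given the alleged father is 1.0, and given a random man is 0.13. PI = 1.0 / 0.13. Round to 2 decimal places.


Paternity Index calculation:
PI = P(allele|father) / P(allele|random)
PI = 1.0 / 0.13
PI = 7.69

7.69


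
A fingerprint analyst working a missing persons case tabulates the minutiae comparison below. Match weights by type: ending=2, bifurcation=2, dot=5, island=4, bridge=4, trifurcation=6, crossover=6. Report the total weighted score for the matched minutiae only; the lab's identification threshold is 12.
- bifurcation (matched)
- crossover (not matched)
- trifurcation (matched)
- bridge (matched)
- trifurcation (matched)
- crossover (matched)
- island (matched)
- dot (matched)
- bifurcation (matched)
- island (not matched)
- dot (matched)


Weighted minutiae match score:
  bifurcation: matched, +2 (running total 2)
  crossover: not matched, +0
  trifurcation: matched, +6 (running total 8)
  bridge: matched, +4 (running total 12)
  trifurcation: matched, +6 (running total 18)
  crossover: matched, +6 (running total 24)
  island: matched, +4 (running total 28)
  dot: matched, +5 (running total 33)
  bifurcation: matched, +2 (running total 35)
  island: not matched, +0
  dot: matched, +5 (running total 40)
Total score = 40
Threshold = 12; verdict = identification

40


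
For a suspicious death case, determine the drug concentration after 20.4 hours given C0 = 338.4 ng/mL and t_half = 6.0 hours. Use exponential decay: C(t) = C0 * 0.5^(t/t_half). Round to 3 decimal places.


Drug concentration decay:
Number of half-lives = t / t_half = 20.4 / 6.0 = 3.4
Decay factor = 0.5^3.4 = 0.09473229
C(t) = 338.4 * 0.09473229 = 32.057 ng/mL

32.057


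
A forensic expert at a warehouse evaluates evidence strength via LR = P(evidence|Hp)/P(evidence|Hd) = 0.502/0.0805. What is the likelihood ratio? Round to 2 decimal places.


Likelihood ratio calculation:
LR = P(E|Hp) / P(E|Hd)
LR = 0.502 / 0.0805
LR = 6.24

6.24


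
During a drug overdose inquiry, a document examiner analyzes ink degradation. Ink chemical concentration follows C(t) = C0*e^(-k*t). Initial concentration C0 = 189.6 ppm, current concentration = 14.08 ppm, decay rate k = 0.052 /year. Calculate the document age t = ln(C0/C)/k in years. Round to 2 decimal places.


Document age estimation:
C0/C = 189.6 / 14.08 = 13.465909
ln(C0/C) = 2.600161
t = 2.600161 / 0.052 = 50.00 years

50.00


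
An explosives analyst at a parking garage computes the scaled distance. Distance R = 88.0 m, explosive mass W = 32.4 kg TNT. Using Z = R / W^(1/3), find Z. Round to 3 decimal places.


Scaled distance calculation:
W^(1/3) = 32.4^(1/3) = 3.187976
Z = R / W^(1/3) = 88.0 / 3.187976
Z = 27.604 m/kg^(1/3)

27.604


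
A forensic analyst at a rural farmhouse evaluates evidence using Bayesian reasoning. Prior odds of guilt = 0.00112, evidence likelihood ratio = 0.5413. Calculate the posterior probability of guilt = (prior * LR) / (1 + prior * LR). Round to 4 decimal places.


Bayesian evidence evaluation:
Posterior odds = prior_odds * LR = 0.00112 * 0.5413 = 0.000606256
Posterior probability = posterior_odds / (1 + posterior_odds)
= 0.000606256 / (1 + 0.000606256)
= 0.000606256 / 1.000606256
= 0.0006

0.0006


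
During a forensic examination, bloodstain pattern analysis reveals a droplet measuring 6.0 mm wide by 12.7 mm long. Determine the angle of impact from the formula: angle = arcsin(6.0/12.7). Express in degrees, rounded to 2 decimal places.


Blood spatter impact angle calculation:
width / length = 6.0 / 12.7 = 0.472441
angle = arcsin(0.472441)
angle = 28.19 degrees

28.19


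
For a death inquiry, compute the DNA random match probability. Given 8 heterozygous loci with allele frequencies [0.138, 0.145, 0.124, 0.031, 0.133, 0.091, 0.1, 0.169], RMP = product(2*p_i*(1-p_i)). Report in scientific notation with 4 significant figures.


Computing RMP for 8 loci:
Locus 1: 2 * 0.138 * 0.862 = 0.237912
Locus 2: 2 * 0.145 * 0.855 = 0.24795
Locus 3: 2 * 0.124 * 0.876 = 0.217248
Locus 4: 2 * 0.031 * 0.969 = 0.060078
Locus 5: 2 * 0.133 * 0.867 = 0.230622
Locus 6: 2 * 0.091 * 0.909 = 0.165438
Locus 7: 2 * 0.1 * 0.9 = 0.18
Locus 8: 2 * 0.169 * 0.831 = 0.280878
RMP = 1.485e-06

1.485e-06


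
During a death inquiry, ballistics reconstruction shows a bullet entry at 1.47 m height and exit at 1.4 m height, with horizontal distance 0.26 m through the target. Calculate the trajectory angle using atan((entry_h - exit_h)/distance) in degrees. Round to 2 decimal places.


Bullet trajectory angle:
Height difference = 1.47 - 1.4 = 0.07 m
angle = atan(0.07 / 0.26)
angle = atan(0.269231)
angle = 15.07 degrees

15.07


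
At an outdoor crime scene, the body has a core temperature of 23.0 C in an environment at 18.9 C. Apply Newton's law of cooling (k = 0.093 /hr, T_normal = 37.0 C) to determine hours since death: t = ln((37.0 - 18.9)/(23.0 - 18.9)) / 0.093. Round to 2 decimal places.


Using Newton's law of cooling:
t = ln((T_normal - T_ambient) / (T_body - T_ambient)) / k
T_normal - T_ambient = 18.1
T_body - T_ambient = 4.1
Ratio = 4.414634
ln(ratio) = 1.484925
t = 1.484925 / 0.093 = 15.97 hours

15.97


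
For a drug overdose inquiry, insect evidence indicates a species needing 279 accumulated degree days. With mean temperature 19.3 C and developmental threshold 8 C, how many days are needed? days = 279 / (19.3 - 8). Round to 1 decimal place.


Insect development time:
Effective temperature = avg_temp - T_base = 19.3 - 8 = 11.3 C
Days = ADD / effective_temp = 279 / 11.3 = 24.7 days

24.7


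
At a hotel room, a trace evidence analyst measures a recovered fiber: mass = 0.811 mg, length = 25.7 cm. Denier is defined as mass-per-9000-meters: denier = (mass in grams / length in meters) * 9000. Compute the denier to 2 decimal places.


Denier calculation:
Mass in grams = 0.811 mg / 1000 = 0.000811 g
Length in meters = 25.7 cm / 100 = 0.257 m
Linear density = mass / length = 0.000811 / 0.257 = 0.00315564 g/m
Denier = (g/m) * 9000 = 0.00315564 * 9000 = 28.40

28.40


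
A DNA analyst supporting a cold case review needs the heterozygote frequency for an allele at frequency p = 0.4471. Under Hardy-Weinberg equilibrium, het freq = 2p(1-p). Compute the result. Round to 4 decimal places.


Hardy-Weinberg heterozygote frequency:
q = 1 - p = 1 - 0.4471 = 0.5529
2pq = 2 * 0.4471 * 0.5529 = 0.4944

0.4944


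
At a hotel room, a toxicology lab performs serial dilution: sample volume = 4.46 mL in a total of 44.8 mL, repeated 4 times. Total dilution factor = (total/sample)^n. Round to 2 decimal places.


Dilution factor calculation:
Single dilution = V_total / V_sample = 44.8 / 4.46 ≈ 10.044843
Number of dilutions = 4
Total DF = (44.8 / 4.46)^4 (full precision, rounded at the end) = 10180.58

10180.58


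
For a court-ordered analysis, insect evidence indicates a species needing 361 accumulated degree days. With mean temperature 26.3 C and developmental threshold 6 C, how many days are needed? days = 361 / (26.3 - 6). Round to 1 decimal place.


Insect development time:
Effective temperature = avg_temp - T_base = 26.3 - 6 = 20.3 C
Days = ADD / effective_temp = 361 / 20.3 = 17.8 days

17.8


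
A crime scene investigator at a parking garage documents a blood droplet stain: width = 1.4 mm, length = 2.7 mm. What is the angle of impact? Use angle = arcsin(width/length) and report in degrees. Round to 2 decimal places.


Blood spatter impact angle calculation:
width / length = 1.4 / 2.7 = 0.518519
angle = arcsin(0.518519)
angle = 31.23 degrees

31.23


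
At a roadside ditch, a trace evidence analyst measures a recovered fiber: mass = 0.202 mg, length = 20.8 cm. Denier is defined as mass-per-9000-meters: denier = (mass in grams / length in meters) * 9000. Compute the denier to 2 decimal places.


Denier calculation:
Mass in grams = 0.202 mg / 1000 = 0.000202 g
Length in meters = 20.8 cm / 100 = 0.208 m
Linear density = mass / length = 0.000202 / 0.208 = 0.00097115 g/m
Denier = (g/m) * 9000 = 0.00097115 * 9000 = 8.74

8.74


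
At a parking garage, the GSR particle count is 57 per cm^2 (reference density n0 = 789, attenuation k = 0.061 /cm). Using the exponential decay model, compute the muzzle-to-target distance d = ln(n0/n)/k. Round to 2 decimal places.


GSR distance calculation:
n0/n = 789 / 57 = 13.842105
ln(n0/n) = 2.627715
d = 2.627715 / 0.061 = 43.08 cm

43.08


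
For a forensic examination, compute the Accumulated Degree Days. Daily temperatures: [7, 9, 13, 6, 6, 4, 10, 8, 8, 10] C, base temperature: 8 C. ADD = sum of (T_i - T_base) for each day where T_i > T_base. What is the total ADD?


Computing ADD day by day:
Day 1: max(0, 7 - 8) = 0
Day 2: max(0, 9 - 8) = 1
Day 3: max(0, 13 - 8) = 5
Day 4: max(0, 6 - 8) = 0
Day 5: max(0, 6 - 8) = 0
Day 6: max(0, 4 - 8) = 0
Day 7: max(0, 10 - 8) = 2
Day 8: max(0, 8 - 8) = 0
Day 9: max(0, 8 - 8) = 0
Day 10: max(0, 10 - 8) = 2
Total ADD = 10

10


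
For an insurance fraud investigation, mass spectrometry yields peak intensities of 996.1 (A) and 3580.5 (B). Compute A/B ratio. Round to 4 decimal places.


Spectral peak ratio:
Peak A = 996.1 counts
Peak B = 3580.5 counts
Ratio = 996.1 / 3580.5 = 0.2782

0.2782


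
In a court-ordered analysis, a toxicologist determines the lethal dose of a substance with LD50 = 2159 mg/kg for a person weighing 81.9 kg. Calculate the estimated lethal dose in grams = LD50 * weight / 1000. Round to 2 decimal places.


Lethal dose calculation:
Lethal dose = LD50 * body_weight / 1000
= 2159 * 81.9 / 1000
= 176822.1 / 1000
= 176.82 g

176.82


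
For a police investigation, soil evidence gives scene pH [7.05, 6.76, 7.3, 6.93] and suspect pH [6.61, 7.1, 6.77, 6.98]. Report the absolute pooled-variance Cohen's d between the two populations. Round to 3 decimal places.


Pooled-variance Cohen's d for soil pH comparison:
Scene mean = 28.04 / 4 = 7.01
Suspect mean = 27.46 / 4 = 6.865
Scene sample variance s_s^2 = 0.051533
Suspect sample variance s_c^2 = 0.0475
Pooled variance = ((n_s-1)*s_s^2 + (n_c-1)*s_c^2) / (n_s + n_c - 2) = 0.049517
Pooled SD = sqrt(0.049517) = 0.222524
Mean difference = 0.145
|d| = |0.145| / 0.222524 = 0.652

0.652


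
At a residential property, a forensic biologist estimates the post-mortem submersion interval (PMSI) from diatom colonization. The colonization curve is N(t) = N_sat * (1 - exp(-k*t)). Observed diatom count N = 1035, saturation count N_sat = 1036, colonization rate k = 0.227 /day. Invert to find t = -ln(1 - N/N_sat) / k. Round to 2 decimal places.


PMSI from diatom colonization curve:
N / N_sat = 1035 / 1036 = 0.999035
1 - N/N_sat = 0.000965
ln(1 - N/N_sat) = -6.943382
t = -ln(1 - N/N_sat) / k = -(-6.943382) / 0.227 = 30.59 days

30.59


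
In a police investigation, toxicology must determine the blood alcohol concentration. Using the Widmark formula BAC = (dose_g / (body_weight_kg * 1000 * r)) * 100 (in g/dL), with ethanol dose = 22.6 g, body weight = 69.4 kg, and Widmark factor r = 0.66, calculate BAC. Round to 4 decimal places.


Applying the Widmark formula:
BAC = (dose_g / (body_wt * 1000 * r)) * 100
Denominator = 69.4 * 1000 * 0.66 = 45804
BAC = (22.6 / 45804) * 100
BAC = 0.0493 g/dL

0.0493


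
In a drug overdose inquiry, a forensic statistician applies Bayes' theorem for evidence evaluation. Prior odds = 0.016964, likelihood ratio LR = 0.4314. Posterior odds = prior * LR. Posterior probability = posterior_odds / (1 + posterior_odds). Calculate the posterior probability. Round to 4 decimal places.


Bayesian evidence evaluation:
Posterior odds = prior_odds * LR = 0.016964 * 0.4314 = 0.00731827
Posterior probability = posterior_odds / (1 + posterior_odds)
= 0.00731827 / (1 + 0.00731827)
= 0.00731827 / 1.00731827
= 0.0073

0.0073


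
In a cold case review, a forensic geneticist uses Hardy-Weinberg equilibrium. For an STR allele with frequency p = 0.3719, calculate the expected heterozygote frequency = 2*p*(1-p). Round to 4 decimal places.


Hardy-Weinberg heterozygote frequency:
q = 1 - p = 1 - 0.3719 = 0.6281
2pq = 2 * 0.3719 * 0.6281 = 0.4672

0.4672
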